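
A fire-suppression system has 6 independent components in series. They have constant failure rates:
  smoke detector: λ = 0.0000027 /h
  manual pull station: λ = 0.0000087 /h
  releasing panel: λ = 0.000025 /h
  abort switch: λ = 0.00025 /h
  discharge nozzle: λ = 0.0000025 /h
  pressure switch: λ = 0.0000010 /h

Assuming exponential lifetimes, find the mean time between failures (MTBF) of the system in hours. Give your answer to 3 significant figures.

Series of exponential components: λ_sys = Σ λ_i
λ_sys = 0.0000027 + 0.0000087 + 0.000025 + 0.00025 + 0.0000025 + 0.0000010 = 2.8990e-04 /h
MTBF = 1 / λ_sys = 3450 h

3450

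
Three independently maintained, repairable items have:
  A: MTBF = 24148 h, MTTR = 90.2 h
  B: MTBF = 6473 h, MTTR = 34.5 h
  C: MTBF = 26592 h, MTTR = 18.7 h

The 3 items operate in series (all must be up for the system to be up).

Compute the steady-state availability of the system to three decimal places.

A(A) = MTBF/(MTBF+MTTR) = 24148/(24148+90.2) = 0.996279
A(B) = MTBF/(MTBF+MTTR) = 6473/(6473+34.5) = 0.994698
A(C) = MTBF/(MTBF+MTTR) = 26592/(26592+18.7) = 0.999297
Series availability: 0.996279 × 0.994698 × 0.999297 = 0.990

0.990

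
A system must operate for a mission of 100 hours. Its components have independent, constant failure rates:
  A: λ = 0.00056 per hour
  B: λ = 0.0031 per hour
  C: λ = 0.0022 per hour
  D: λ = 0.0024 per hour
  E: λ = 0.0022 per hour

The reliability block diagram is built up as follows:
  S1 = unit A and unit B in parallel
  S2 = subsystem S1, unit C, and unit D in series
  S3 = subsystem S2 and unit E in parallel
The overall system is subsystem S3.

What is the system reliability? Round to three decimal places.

0.925

R(A) = exp(−0.00056 × 100) = 0.94554
R(B) = exp(−0.0031 × 100) = 0.73345
R(C) = exp(−0.0022 × 100) = 0.80252
R(D) = exp(−0.0024 × 100) = 0.78663
R(E) = exp(−0.0022 × 100) = 0.80252
Parallel (A and B): 1 − (1 − 0.94554)(1 − 0.73345) = 0.98548
Series ([0.98548], C, and D): 0.98548 × 0.80252 × 0.78663 = 0.62212
Parallel ([0.62212] and E): 1 − (1 − 0.62212)(1 − 0.80252) = 0.925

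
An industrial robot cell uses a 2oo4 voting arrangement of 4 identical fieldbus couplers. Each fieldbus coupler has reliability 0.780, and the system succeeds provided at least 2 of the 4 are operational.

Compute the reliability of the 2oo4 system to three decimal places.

R = Σ_{i=2}^{4} C(4,i) p^i (1−p)^{4−i} with p = 0.780
C(4,2)·0.780^2·0.220^2 = 0.17668
C(4,3)·0.780^3·0.220^1 = 0.41761
C(4,4)·0.780^4·0.220^0 = 0.37015
Sum = 0.964

0.964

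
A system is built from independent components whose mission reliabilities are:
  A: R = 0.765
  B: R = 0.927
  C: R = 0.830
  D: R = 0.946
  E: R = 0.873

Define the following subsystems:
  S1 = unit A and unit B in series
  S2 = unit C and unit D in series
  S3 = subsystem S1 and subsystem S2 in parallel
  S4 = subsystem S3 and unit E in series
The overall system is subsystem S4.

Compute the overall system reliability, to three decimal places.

Series (A and B): 0.76500 × 0.92700 = 0.70916
Series (C and D): 0.83000 × 0.94600 = 0.78518
Parallel ([0.70916] and [0.78518]): 1 − (1 − 0.70916)(1 − 0.78518) = 0.93752
Series ([0.93752] and E): 0.93752 × 0.87300 = 0.818

0.818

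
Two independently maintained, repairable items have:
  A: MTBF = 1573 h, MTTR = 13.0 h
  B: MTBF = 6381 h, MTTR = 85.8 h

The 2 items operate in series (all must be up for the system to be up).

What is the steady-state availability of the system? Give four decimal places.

0.9786

A(A) = MTBF/(MTBF+MTTR) = 1573/(1573+13.0) = 0.991803
A(B) = MTBF/(MTBF+MTTR) = 6381/(6381+85.8) = 0.986732
Series availability: 0.991803 × 0.986732 = 0.9786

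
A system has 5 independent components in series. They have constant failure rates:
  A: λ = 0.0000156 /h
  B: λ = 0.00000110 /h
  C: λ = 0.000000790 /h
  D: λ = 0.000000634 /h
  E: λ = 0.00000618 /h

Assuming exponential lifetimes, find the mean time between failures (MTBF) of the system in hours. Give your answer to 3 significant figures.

41100

Series of exponential components: λ_sys = Σ λ_i
λ_sys = 0.0000156 + 0.00000110 + 0.000000790 + 0.000000634 + 0.00000618 = 2.4304e-05 /h
MTBF = 1 / λ_sys = 41100 h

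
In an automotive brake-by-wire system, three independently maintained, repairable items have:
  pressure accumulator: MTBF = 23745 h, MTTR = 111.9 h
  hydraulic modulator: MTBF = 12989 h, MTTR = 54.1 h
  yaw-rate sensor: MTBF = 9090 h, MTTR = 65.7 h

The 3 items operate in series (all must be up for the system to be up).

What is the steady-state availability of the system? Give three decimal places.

A(pressure accumulator) = MTBF/(MTBF+MTTR) = 23745/(23745+111.9) = 0.995310
A(hydraulic modulator) = MTBF/(MTBF+MTTR) = 12989/(12989+54.1) = 0.995852
A(yaw-rate sensor) = MTBF/(MTBF+MTTR) = 9090/(9090+65.7) = 0.992824
Series availability: 0.995310 × 0.995852 × 0.992824 = 0.984

0.984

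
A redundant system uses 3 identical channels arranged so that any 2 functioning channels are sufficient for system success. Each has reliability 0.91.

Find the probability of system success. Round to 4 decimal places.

0.9772

R = Σ_{i=2}^{3} C(3,i) p^i (1−p)^{3−i} with p = 0.91
C(3,2)·0.91^2·0.09^1 = 0.223587
C(3,3)·0.91^3·0.09^0 = 0.753571
Sum = 0.9772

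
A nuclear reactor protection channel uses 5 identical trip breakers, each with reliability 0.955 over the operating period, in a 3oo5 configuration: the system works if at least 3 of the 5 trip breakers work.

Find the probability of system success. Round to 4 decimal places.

R = Σ_{i=3}^{5} C(5,i) p^i (1−p)^{5−i} with p = 0.955
C(5,3)·0.955^3·0.045^2 = 0.017637
C(5,4)·0.955^4·0.045^1 = 0.187153
C(5,5)·0.955^5·0.045^0 = 0.794359
Sum = 0.9991

0.9991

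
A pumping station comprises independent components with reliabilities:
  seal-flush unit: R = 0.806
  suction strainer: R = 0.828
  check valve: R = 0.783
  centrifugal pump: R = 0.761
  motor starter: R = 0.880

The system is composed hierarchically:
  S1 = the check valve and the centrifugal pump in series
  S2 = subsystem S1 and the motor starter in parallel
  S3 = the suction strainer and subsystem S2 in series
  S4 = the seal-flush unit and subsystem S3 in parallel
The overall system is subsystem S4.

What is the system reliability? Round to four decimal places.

Series (check valve and centrifugal pump): 0.783000 × 0.761000 = 0.595863
Parallel ([0.595863] and motor starter): 1 − (1 − 0.595863)(1 − 0.880000) = 0.951504
Series (suction strainer and [0.951504]): 0.828000 × 0.951504 = 0.787845
Parallel (seal-flush unit and [0.787845]): 1 − (1 − 0.806000)(1 − 0.787845) = 0.9588

0.9588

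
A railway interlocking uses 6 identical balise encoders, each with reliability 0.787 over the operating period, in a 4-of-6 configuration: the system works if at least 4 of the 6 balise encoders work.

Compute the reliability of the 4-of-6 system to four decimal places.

R = Σ_{i=4}^{6} C(6,i) p^i (1−p)^{6−i} with p = 0.787
C(6,4)·0.787^4·0.213^2 = 0.261065
C(6,5)·0.787^5·0.213^1 = 0.385838
C(6,6)·0.787^6·0.213^0 = 0.237601
Sum = 0.8845

0.8845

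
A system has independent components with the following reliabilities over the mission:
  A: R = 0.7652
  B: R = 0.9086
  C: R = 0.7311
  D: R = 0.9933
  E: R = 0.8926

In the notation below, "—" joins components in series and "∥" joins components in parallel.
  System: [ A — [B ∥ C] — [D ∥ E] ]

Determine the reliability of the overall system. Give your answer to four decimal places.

Parallel (B and C): 1 − (1 − 0.908600)(1 − 0.731100) = 0.975423
Parallel (D and E): 1 − (1 − 0.993300)(1 − 0.892600) = 0.999280
Series (A, [0.975423], and [0.999280]): 0.765200 × 0.975423 × 0.999280 = 0.7459

0.7459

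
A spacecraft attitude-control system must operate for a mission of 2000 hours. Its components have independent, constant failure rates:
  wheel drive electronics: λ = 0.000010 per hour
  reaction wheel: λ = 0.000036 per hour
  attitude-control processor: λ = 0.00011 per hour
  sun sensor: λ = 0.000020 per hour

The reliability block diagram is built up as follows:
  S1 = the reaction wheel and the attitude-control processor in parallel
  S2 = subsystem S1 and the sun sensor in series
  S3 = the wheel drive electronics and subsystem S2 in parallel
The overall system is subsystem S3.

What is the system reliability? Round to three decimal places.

0.999

R(wheel drive electronics) = exp(−0.000010 × 2000) = 0.98020
R(reaction wheel) = exp(−0.000036 × 2000) = 0.93053
R(attitude-control processor) = exp(−0.00011 × 2000) = 0.80252
R(sun sensor) = exp(−0.000020 × 2000) = 0.96079
Parallel (reaction wheel and attitude-control processor): 1 − (1 − 0.93053)(1 − 0.80252) = 0.98628
Series ([0.98628] and sun sensor): 0.98628 × 0.96079 = 0.94761
Parallel (wheel drive electronics and [0.94761]): 1 − (1 − 0.98020)(1 − 0.94761) = 0.999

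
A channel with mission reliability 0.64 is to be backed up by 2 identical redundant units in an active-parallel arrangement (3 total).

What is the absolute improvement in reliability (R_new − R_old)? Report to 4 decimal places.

R_before = 0.64
R_after = 1 − (1 − 0.64)^3 = 0.9533
ΔR = 0.9533 − 0.64 = 0.3133

0.3133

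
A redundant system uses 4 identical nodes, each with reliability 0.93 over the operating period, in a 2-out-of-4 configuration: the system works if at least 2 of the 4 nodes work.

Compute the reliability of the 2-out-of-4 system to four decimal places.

0.9987

R = Σ_{i=2}^{4} C(4,i) p^i (1−p)^{4−i} with p = 0.93
C(4,2)·0.93^2·0.07^2 = 0.025428
C(4,3)·0.93^3·0.07^1 = 0.225220
C(4,4)·0.93^4·0.07^0 = 0.748052
Sum = 0.9987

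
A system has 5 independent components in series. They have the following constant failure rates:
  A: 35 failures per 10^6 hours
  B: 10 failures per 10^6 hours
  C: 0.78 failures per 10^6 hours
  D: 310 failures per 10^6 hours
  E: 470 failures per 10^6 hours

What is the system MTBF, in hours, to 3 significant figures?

Series of exponential components: λ_sys = Σ λ_i
λ_sys = 0.000035 + 0.000010 + 0.00000078 + 0.00031 + 0.00047 = 8.2578e-04 /h
MTBF = 1 / λ_sys = 1210 h

1210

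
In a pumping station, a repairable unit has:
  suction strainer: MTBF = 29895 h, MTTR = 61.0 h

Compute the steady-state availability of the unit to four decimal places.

0.9980

A(suction strainer) = MTBF/(MTBF+MTTR) = 29895/(29895+61.0) = 0.9980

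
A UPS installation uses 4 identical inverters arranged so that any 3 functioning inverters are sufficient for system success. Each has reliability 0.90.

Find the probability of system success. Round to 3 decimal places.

R = Σ_{i=3}^{4} C(4,i) p^i (1−p)^{4−i} with p = 0.90
C(4,3)·0.90^3·0.10^1 = 0.29160
C(4,4)·0.90^4·0.10^0 = 0.65610
Sum = 0.948

0.948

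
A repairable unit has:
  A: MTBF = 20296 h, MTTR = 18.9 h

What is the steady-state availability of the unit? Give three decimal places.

A(A) = MTBF/(MTBF+MTTR) = 20296/(20296+18.9) = 0.999

0.999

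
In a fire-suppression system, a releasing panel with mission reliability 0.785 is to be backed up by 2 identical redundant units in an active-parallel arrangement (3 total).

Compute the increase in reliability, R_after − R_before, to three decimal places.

R_before = 0.785
R_after = 1 − (1 − 0.785)^3 = 0.990
ΔR = 0.990 − 0.785 = 0.205

0.205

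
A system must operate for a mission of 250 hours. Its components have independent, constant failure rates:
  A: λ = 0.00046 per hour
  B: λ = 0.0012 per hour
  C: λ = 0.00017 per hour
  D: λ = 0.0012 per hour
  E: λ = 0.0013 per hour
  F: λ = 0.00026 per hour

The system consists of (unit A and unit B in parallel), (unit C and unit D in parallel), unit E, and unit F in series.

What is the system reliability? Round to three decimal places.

R(A) = exp(−0.00046 × 250) = 0.89137
R(B) = exp(−0.0012 × 250) = 0.74082
R(C) = exp(−0.00017 × 250) = 0.95839
R(D) = exp(−0.0012 × 250) = 0.74082
R(E) = exp(−0.0013 × 250) = 0.72253
R(F) = exp(−0.00026 × 250) = 0.93707
Parallel (A and B): 1 − (1 − 0.89137)(1 − 0.74082) = 0.97185
Parallel (C and D): 1 − (1 − 0.95839)(1 − 0.74082) = 0.98922
Series ([0.97185], [0.98922], E, and F): 0.97185 × 0.98922 × 0.72253 × 0.93707 = 0.651

0.651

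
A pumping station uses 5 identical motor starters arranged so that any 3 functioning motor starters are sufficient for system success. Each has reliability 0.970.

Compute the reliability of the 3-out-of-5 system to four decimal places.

R = Σ_{i=3}^{5} C(5,i) p^i (1−p)^{5−i} with p = 0.970
C(5,3)·0.970^3·0.030^2 = 0.008214
C(5,4)·0.970^4·0.030^1 = 0.132794
C(5,5)·0.970^5·0.030^0 = 0.858734
Sum = 0.9997

0.9997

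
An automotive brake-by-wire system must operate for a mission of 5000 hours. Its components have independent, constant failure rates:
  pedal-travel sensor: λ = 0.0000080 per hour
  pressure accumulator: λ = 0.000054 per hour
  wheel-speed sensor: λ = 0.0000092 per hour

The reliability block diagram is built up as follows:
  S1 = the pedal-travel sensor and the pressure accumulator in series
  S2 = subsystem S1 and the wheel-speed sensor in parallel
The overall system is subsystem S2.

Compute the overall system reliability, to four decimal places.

R(pedal-travel sensor) = exp(−0.0000080 × 5000) = 0.960789
R(pressure accumulator) = exp(−0.000054 × 5000) = 0.763379
R(wheel-speed sensor) = exp(−0.0000092 × 5000) = 0.955042
Series (pedal-travel sensor and pressure accumulator): 0.960789 × 0.763379 = 0.733446
Parallel ([0.733446] and wheel-speed sensor): 1 − (1 − 0.733446)(1 − 0.955042) = 0.9880

0.9880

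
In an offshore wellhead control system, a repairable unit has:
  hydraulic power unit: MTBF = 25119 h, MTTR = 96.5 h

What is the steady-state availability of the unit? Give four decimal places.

0.9962

A(hydraulic power unit) = MTBF/(MTBF+MTTR) = 25119/(25119+96.5) = 0.9962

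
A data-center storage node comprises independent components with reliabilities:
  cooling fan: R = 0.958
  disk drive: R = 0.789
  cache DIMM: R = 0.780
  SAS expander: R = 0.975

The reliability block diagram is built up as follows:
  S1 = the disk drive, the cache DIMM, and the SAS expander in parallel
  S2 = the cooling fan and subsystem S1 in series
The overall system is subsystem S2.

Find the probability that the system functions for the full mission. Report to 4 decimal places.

Parallel (disk drive, cache DIMM, and SAS expander): 1 − (1 − 0.789000)(1 − 0.780000)(1 − 0.975000) = 0.998840
Series (cooling fan and [0.998840]): 0.958000 × 0.998840 = 0.9569

0.9569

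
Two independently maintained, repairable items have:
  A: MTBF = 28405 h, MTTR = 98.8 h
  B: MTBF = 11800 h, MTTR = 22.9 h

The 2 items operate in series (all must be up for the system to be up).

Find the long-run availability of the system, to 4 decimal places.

0.9946

A(A) = MTBF/(MTBF+MTTR) = 28405/(28405+98.8) = 0.996534
A(B) = MTBF/(MTBF+MTTR) = 11800/(11800+22.9) = 0.998063
Series availability: 0.996534 × 0.998063 = 0.9946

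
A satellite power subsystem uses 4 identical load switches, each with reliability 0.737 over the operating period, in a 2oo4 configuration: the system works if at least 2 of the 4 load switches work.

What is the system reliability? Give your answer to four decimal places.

R = Σ_{i=2}^{4} C(4,i) p^i (1−p)^{4−i} with p = 0.737
C(4,2)·0.737^2·0.263^2 = 0.225423
C(4,3)·0.737^3·0.263^1 = 0.421132
C(4,4)·0.737^4·0.263^0 = 0.295033
Sum = 0.9416

0.9416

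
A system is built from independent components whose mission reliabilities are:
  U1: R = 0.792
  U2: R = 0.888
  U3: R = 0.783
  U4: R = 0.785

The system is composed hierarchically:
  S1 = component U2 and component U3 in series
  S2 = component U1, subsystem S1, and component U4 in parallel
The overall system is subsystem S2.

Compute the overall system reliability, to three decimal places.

0.986

Series (U2 and U3): 0.88800 × 0.78300 = 0.69530
Parallel (U1, [0.69530], and U4): 1 − (1 − 0.79200)(1 − 0.69530)(1 − 0.78500) = 0.986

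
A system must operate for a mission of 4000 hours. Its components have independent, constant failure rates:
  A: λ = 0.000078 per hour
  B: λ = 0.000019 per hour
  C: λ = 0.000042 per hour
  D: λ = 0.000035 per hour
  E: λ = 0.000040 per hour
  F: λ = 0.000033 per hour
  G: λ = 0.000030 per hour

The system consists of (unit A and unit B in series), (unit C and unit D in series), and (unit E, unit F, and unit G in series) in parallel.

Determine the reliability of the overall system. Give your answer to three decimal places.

R(A) = exp(−0.000078 × 4000) = 0.73198
R(B) = exp(−0.000019 × 4000) = 0.92682
R(C) = exp(−0.000042 × 4000) = 0.84535
R(D) = exp(−0.000035 × 4000) = 0.86936
R(E) = exp(−0.000040 × 4000) = 0.85214
R(F) = exp(−0.000033 × 4000) = 0.87634
R(G) = exp(−0.000030 × 4000) = 0.88692
Series (A and B): 0.73198 × 0.92682 = 0.67841
Series (C and D): 0.84535 × 0.86936 = 0.73491
Series (E, F, and G): 0.85214 × 0.87634 × 0.88692 = 0.66232
Parallel ([0.67841], [0.73491], and [0.66232]): 1 − (1 − 0.67841)(1 − 0.73491)(1 − 0.66232) = 0.971

0.971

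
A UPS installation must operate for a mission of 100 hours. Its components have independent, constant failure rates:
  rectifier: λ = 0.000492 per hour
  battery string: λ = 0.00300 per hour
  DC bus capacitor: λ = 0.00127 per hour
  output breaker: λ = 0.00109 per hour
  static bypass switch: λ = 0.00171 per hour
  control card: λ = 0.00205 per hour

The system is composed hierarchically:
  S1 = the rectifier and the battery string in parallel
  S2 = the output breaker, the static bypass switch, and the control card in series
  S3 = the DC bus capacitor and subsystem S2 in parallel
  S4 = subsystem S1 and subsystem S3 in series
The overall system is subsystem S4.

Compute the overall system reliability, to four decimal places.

R(rectifier) = exp(−0.000492 × 100) = 0.951991
R(battery string) = exp(−0.00300 × 100) = 0.740818
R(DC bus capacitor) = exp(−0.00127 × 100) = 0.880734
R(output breaker) = exp(−0.00109 × 100) = 0.896730
R(static bypass switch) = exp(−0.00171 × 100) = 0.842822
R(control card) = exp(−0.00205 × 100) = 0.814647
Parallel (rectifier and battery string): 1 − (1 − 0.951991)(1 − 0.740818) = 0.987557
Series (output breaker, static bypass switch, and control card): 0.896730 × 0.842822 × 0.814647 = 0.615697
Parallel (DC bus capacitor and [0.615697]): 1 − (1 − 0.880734)(1 − 0.615697) = 0.954166
Series ([0.987557] and [0.954166]): 0.987557 × 0.954166 = 0.9423

0.9423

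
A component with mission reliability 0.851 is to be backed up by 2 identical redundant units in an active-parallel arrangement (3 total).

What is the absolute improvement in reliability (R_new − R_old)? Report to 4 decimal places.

0.1457

R_before = 0.851
R_after = 1 − (1 − 0.851)^3 = 0.9967
ΔR = 0.9967 − 0.851 = 0.1457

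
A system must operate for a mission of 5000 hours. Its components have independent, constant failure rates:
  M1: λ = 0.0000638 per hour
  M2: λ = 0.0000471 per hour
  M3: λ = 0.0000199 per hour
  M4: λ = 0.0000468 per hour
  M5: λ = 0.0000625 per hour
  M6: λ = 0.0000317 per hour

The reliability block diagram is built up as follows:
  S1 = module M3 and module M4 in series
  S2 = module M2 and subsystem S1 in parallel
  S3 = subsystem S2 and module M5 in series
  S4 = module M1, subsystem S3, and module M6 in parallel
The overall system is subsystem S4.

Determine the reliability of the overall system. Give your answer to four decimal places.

R(M1) = exp(−0.0000638 × 5000) = 0.726876
R(M2) = exp(−0.0000471 × 5000) = 0.790176
R(M3) = exp(−0.0000199 × 5000) = 0.905290
R(M4) = exp(−0.0000468 × 5000) = 0.791362
R(M5) = exp(−0.0000625 × 5000) = 0.731616
R(M6) = exp(−0.0000317 × 5000) = 0.853423
Series (M3 and M4): 0.905290 × 0.791362 = 0.716412
Parallel (M2 and [0.716412]): 1 − (1 − 0.790176)(1 − 0.716412) = 0.940496
Series ([0.940496] and M5): 0.940496 × 0.731616 = 0.688082
Parallel (M1, [0.688082], and M6): 1 − (1 − 0.726876)(1 − 0.688082)(1 − 0.853423) = 0.9875

0.9875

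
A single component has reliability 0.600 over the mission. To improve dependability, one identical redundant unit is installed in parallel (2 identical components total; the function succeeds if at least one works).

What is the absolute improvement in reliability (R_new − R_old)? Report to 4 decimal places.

0.2400

R_before = 0.600
R_after = 1 − (1 − 0.600)^2 = 0.8400
ΔR = 0.8400 − 0.600 = 0.2400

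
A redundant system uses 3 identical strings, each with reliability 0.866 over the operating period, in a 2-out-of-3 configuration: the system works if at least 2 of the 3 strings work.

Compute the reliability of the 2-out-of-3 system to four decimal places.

0.9509

R = Σ_{i=2}^{3} C(3,i) p^i (1−p)^{3−i} with p = 0.866
C(3,2)·0.866^2·0.134^1 = 0.301482
C(3,3)·0.866^3·0.134^0 = 0.649462
Sum = 0.9509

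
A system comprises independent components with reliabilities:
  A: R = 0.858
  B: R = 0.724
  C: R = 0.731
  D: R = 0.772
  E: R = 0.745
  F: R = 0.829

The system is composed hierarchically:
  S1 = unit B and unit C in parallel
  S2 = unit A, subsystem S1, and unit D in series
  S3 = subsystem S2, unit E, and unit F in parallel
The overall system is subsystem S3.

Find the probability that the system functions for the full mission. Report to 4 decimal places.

0.9831

Parallel (B and C): 1 − (1 − 0.724000)(1 − 0.731000) = 0.925756
Series (A, [0.925756], and D): 0.858000 × 0.925756 × 0.772000 = 0.613199
Parallel ([0.613199], E, and F): 1 − (1 − 0.613199)(1 − 0.745000)(1 − 0.829000) = 0.9831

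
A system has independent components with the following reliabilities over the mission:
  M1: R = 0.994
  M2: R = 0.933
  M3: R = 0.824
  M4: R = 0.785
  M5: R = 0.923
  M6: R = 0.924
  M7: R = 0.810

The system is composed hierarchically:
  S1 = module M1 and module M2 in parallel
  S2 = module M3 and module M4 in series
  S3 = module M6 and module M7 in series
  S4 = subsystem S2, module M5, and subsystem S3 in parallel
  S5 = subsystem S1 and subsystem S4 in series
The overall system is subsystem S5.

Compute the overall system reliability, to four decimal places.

0.9928

Parallel (M1 and M2): 1 − (1 − 0.994000)(1 − 0.933000) = 0.999598
Series (M3 and M4): 0.824000 × 0.785000 = 0.646840
Series (M6 and M7): 0.924000 × 0.810000 = 0.748440
Parallel ([0.646840], M5, and [0.748440]): 1 − (1 − 0.646840)(1 − 0.923000)(1 − 0.748440) = 0.993159
Series ([0.999598] and [0.993159]): 0.999598 × 0.993159 = 0.9928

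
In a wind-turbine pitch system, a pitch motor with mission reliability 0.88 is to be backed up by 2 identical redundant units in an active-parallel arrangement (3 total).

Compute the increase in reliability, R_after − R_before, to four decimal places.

R_before = 0.88
R_after = 1 − (1 − 0.88)^3 = 0.9983
ΔR = 0.9983 − 0.88 = 0.1183

0.1183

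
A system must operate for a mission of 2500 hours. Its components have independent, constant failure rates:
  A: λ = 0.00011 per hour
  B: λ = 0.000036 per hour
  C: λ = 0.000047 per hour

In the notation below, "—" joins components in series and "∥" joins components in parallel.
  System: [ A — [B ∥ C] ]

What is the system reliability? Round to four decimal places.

R(A) = exp(−0.00011 × 2500) = 0.759572
R(B) = exp(−0.000036 × 2500) = 0.913931
R(C) = exp(−0.000047 × 2500) = 0.889141
Parallel (B and C): 1 − (1 − 0.913931)(1 − 0.889141) = 0.990458
Series (A and [0.990458]): 0.759572 × 0.990458 = 0.7523

0.7523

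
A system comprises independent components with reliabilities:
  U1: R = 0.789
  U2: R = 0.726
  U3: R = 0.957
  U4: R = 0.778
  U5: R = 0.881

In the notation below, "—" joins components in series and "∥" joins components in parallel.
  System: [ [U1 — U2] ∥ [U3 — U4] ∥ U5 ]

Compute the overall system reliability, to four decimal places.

Series (U1 and U2): 0.789000 × 0.726000 = 0.572814
Series (U3 and U4): 0.957000 × 0.778000 = 0.744546
Parallel ([0.572814], [0.744546], and U5): 1 − (1 − 0.572814)(1 − 0.744546)(1 − 0.881000) = 0.9870

0.9870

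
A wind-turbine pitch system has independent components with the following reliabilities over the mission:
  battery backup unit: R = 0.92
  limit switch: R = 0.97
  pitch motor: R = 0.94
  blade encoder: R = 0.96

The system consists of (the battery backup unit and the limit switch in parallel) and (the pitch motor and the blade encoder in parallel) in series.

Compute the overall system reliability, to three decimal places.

0.995

Parallel (battery backup unit and limit switch): 1 − (1 − 0.92000)(1 − 0.97000) = 0.99760
Parallel (pitch motor and blade encoder): 1 − (1 − 0.94000)(1 − 0.96000) = 0.99760
Series ([0.99760] and [0.99760]): 0.99760 × 0.99760 = 0.995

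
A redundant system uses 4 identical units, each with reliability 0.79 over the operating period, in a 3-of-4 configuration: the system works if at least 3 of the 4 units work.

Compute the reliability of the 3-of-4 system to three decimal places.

R = Σ_{i=3}^{4} C(4,i) p^i (1−p)^{4−i} with p = 0.79
C(4,3)·0.79^3·0.21^1 = 0.41415
C(4,4)·0.79^4·0.21^0 = 0.38950
Sum = 0.804

0.804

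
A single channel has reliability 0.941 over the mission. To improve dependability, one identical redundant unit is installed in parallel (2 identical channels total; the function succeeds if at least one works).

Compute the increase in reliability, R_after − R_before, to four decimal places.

R_before = 0.941
R_after = 1 − (1 − 0.941)^2 = 0.9965
ΔR = 0.9965 − 0.941 = 0.0555

0.0555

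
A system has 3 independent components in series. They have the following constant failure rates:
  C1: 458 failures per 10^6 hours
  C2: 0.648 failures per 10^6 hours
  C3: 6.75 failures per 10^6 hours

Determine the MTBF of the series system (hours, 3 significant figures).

2150

Series of exponential components: λ_sys = Σ λ_i
λ_sys = 0.000458 + 0.000000648 + 0.00000675 = 4.6540e-04 /h
MTBF = 1 / λ_sys = 2150 h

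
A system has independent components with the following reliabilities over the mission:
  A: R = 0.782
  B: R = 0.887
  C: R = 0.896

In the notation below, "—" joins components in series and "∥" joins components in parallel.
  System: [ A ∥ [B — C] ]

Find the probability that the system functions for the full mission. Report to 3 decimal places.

0.955

Series (B and C): 0.88700 × 0.89600 = 0.79475
Parallel (A and [0.79475]): 1 − (1 − 0.78200)(1 − 0.79475) = 0.955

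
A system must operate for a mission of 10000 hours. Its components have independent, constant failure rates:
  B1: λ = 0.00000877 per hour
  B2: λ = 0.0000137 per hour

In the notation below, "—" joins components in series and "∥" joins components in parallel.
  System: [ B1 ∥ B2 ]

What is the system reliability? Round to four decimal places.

R(B1) = exp(−0.00000877 × 10000) = 0.916036
R(B2) = exp(−0.0000137 × 10000) = 0.871970
Parallel (B1 and B2): 1 − (1 − 0.916036)(1 − 0.871970) = 0.9893

0.9893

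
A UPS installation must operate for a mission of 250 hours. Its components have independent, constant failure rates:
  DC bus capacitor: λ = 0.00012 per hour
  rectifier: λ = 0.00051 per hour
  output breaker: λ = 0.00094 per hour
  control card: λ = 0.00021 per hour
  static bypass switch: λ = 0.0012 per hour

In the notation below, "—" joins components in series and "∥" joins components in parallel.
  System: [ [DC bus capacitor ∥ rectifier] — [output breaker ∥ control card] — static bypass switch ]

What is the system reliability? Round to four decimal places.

0.7303

R(DC bus capacitor) = exp(−0.00012 × 250) = 0.970446
R(rectifier) = exp(−0.00051 × 250) = 0.880293
R(output breaker) = exp(−0.00094 × 250) = 0.790571
R(control card) = exp(−0.00021 × 250) = 0.948854
R(static bypass switch) = exp(−0.0012 × 250) = 0.740818
Parallel (DC bus capacitor and rectifier): 1 − (1 − 0.970446)(1 − 0.880293) = 0.996462
Parallel (output breaker and control card): 1 − (1 − 0.790571)(1 − 0.948854) = 0.989289
Series ([0.996462], [0.989289], and static bypass switch): 0.996462 × 0.989289 × 0.740818 = 0.7303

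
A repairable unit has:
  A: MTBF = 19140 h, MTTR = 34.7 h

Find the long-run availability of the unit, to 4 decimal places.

A(A) = MTBF/(MTBF+MTTR) = 19140/(19140+34.7) = 0.9982

0.9982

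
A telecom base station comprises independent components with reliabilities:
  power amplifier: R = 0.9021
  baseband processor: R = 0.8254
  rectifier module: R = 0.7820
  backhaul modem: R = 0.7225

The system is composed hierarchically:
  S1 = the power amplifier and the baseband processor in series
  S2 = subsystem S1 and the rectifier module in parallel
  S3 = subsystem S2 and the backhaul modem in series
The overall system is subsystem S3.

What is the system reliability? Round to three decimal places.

0.682

Series (power amplifier and baseband processor): 0.90210 × 0.82540 = 0.74459
Parallel ([0.74459] and rectifier module): 1 − (1 − 0.74459)(1 − 0.78200) = 0.94432
Series ([0.94432] and backhaul modem): 0.94432 × 0.72250 = 0.682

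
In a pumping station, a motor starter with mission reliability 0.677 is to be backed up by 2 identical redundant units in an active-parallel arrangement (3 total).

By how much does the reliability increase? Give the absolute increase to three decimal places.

0.289

R_before = 0.677
R_after = 1 − (1 − 0.677)^3 = 0.966
ΔR = 0.966 − 0.677 = 0.289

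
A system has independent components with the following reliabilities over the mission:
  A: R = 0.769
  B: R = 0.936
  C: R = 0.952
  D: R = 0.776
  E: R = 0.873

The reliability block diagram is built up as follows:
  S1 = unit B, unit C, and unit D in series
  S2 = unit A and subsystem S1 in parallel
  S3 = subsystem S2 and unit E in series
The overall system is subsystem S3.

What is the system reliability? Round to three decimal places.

Series (B, C, and D): 0.93600 × 0.95200 × 0.77600 = 0.69147
Parallel (A and [0.69147]): 1 − (1 − 0.76900)(1 − 0.69147) = 0.92873
Series ([0.92873] and E): 0.92873 × 0.87300 = 0.811

0.811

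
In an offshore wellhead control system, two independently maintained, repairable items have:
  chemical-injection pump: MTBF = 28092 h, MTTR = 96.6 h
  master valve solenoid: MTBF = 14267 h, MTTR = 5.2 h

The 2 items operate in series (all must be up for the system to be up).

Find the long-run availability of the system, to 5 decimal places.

A(chemical-injection pump) = MTBF/(MTBF+MTTR) = 28092/(28092+96.6) = 0.996573
A(master valve solenoid) = MTBF/(MTBF+MTTR) = 14267/(14267+5.2) = 0.999636
Series availability: 0.996573 × 0.999636 = 0.99621

0.99621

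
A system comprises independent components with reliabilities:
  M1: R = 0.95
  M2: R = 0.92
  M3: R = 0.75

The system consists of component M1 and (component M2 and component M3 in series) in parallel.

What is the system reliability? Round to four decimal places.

Series (M2 and M3): 0.920000 × 0.750000 = 0.690000
Parallel (M1 and [0.690000]): 1 − (1 − 0.950000)(1 − 0.690000) = 0.9845

0.9845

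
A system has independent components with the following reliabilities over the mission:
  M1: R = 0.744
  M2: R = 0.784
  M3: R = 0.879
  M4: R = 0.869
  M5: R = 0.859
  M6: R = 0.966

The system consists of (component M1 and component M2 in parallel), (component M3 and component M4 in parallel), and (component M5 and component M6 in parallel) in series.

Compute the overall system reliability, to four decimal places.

Parallel (M1 and M2): 1 − (1 − 0.744000)(1 − 0.784000) = 0.944704
Parallel (M3 and M4): 1 − (1 − 0.879000)(1 − 0.869000) = 0.984149
Parallel (M5 and M6): 1 − (1 − 0.859000)(1 − 0.966000) = 0.995206
Series ([0.944704], [0.984149], and [0.995206]): 0.944704 × 0.984149 × 0.995206 = 0.9253

0.9253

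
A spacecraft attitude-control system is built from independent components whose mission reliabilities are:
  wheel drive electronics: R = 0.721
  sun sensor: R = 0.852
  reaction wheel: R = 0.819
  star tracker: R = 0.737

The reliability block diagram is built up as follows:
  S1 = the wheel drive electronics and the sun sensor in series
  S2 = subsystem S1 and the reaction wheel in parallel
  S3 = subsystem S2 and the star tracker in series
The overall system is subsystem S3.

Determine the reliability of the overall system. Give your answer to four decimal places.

0.6855

Series (wheel drive electronics and sun sensor): 0.721000 × 0.852000 = 0.614292
Parallel ([0.614292] and reaction wheel): 1 − (1 − 0.614292)(1 − 0.819000) = 0.930187
Series ([0.930187] and star tracker): 0.930187 × 0.737000 = 0.6855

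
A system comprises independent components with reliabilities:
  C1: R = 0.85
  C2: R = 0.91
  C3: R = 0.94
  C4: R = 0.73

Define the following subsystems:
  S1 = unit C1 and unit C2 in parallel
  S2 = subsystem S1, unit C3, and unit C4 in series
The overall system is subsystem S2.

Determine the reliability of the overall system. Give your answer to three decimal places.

0.677

Parallel (C1 and C2): 1 − (1 − 0.85000)(1 − 0.91000) = 0.98650
Series ([0.98650], C3, and C4): 0.98650 × 0.94000 × 0.73000 = 0.677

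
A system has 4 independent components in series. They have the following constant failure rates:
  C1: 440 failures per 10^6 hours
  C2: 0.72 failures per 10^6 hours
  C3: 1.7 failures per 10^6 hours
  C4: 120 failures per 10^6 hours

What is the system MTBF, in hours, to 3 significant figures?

1780

Series of exponential components: λ_sys = Σ λ_i
λ_sys = 0.00044 + 0.00000072 + 0.0000017 + 0.00012 = 5.6242e-04 /h
MTBF = 1 / λ_sys = 1780 h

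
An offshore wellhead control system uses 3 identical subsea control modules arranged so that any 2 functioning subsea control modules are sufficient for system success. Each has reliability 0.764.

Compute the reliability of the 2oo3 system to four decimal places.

0.8592

R = Σ_{i=2}^{3} C(3,i) p^i (1−p)^{3−i} with p = 0.764
C(3,2)·0.764^2·0.236^1 = 0.413257
C(3,3)·0.764^3·0.236^0 = 0.445944
Sum = 0.8592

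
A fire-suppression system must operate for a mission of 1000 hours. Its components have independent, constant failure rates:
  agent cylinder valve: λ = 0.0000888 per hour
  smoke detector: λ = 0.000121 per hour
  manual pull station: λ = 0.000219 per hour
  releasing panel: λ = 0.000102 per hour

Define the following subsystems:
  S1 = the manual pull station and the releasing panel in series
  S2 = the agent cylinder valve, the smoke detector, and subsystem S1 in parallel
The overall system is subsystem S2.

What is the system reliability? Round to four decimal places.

0.9973

R(agent cylinder valve) = exp(−0.0000888 × 1000) = 0.915029
R(smoke detector) = exp(−0.000121 × 1000) = 0.886034
R(manual pull station) = exp(−0.000219 × 1000) = 0.803322
R(releasing panel) = exp(−0.000102 × 1000) = 0.903030
Series (manual pull station and releasing panel): 0.803322 × 0.903030 = 0.725424
Parallel (agent cylinder valve, smoke detector, and [0.725424]): 1 − (1 − 0.915029)(1 − 0.886034)(1 − 0.725424) = 0.9973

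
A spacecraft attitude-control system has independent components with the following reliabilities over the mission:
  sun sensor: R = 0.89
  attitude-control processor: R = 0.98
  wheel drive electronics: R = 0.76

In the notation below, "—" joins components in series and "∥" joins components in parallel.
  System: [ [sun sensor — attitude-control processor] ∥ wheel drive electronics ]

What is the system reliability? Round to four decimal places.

Series (sun sensor and attitude-control processor): 0.890000 × 0.980000 = 0.872200
Parallel ([0.872200] and wheel drive electronics): 1 − (1 − 0.872200)(1 − 0.760000) = 0.9693

0.9693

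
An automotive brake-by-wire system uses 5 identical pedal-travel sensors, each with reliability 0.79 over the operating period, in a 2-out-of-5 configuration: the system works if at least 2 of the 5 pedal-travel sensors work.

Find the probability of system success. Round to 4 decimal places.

R = Σ_{i=2}^{5} C(5,i) p^i (1−p)^{5−i} with p = 0.79
C(5,2)·0.79^2·0.21^3 = 0.057798
C(5,3)·0.79^3·0.21^2 = 0.217430
C(5,4)·0.79^4·0.21^1 = 0.408976
C(5,5)·0.79^5·0.21^0 = 0.307706
Sum = 0.9919

0.9919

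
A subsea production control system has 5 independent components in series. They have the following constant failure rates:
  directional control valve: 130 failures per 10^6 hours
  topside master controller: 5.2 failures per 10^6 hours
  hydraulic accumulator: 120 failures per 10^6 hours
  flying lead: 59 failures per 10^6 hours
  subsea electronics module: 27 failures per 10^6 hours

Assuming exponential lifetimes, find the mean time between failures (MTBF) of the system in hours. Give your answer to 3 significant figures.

Series of exponential components: λ_sys = Σ λ_i
λ_sys = 0.00013 + 0.0000052 + 0.00012 + 0.000059 + 0.000027 = 3.4120e-04 /h
MTBF = 1 / λ_sys = 2930 h

2930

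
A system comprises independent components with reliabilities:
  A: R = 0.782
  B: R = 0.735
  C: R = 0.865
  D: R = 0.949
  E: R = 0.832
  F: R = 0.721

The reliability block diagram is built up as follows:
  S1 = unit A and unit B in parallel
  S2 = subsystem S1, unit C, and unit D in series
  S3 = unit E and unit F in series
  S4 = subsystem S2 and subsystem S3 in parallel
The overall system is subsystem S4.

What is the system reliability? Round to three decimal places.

Parallel (A and B): 1 − (1 − 0.78200)(1 − 0.73500) = 0.94223
Series ([0.94223], C, and D): 0.94223 × 0.86500 × 0.94900 = 0.77346
Series (E and F): 0.83200 × 0.72100 = 0.59987
Parallel ([0.77346] and [0.59987]): 1 − (1 − 0.77346)(1 − 0.59987) = 0.909

0.909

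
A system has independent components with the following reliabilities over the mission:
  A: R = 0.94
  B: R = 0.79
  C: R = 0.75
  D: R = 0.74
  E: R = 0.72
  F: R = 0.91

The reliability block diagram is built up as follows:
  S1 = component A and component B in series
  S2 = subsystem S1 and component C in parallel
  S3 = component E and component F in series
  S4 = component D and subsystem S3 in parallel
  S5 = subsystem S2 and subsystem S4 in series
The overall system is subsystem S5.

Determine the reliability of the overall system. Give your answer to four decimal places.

Series (A and B): 0.940000 × 0.790000 = 0.742600
Parallel ([0.742600] and C): 1 − (1 − 0.742600)(1 − 0.750000) = 0.935650
Series (E and F): 0.720000 × 0.910000 = 0.655200
Parallel (D and [0.655200]): 1 − (1 − 0.740000)(1 − 0.655200) = 0.910352
Series ([0.935650] and [0.910352]): 0.935650 × 0.910352 = 0.8518

0.8518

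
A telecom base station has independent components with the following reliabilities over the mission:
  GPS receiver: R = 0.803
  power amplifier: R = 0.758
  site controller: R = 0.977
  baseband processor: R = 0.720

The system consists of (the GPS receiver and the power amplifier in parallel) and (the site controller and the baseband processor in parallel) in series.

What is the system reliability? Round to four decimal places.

0.9462

Parallel (GPS receiver and power amplifier): 1 − (1 − 0.803000)(1 − 0.758000) = 0.952326
Parallel (site controller and baseband processor): 1 − (1 − 0.977000)(1 − 0.720000) = 0.993560
Series ([0.952326] and [0.993560]): 0.952326 × 0.993560 = 0.9462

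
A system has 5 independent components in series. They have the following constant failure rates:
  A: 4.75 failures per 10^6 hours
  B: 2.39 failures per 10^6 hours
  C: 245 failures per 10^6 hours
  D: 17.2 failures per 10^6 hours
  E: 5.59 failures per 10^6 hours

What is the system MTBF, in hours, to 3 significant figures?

Series of exponential components: λ_sys = Σ λ_i
λ_sys = 0.00000475 + 0.00000239 + 0.000245 + 0.0000172 + 0.00000559 = 2.7493e-04 /h
MTBF = 1 / λ_sys = 3640 h

3640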